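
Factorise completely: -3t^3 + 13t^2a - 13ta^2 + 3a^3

-(t - 3a)(3t - a)(t - a)

Group: 3t(-t^2 + 4ta - 3a^2) - a(-t^2 + 4ta - 3a^2); both groups contain (-t^2 + 4ta - 3a^2), so (3t - a) is a factor with cofactor -t^2 + 4ta - 3a^2.
The cofactor groups again: -t^2 + 4ta - 3a^2 = -t(t - 3a) + a(t - 3a); both groups contain (t - 3a), giving -(t - a)(t - 3a).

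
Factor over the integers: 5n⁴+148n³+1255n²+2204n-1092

(5n-2)(n+13)(n+14)(n+3)

By the rational root theorem, n = 2/5 is a root, so (5n-2) divides it; the quotient is n³+30n²+263n+546.
Next, n = -3 is a root, so (n+3) is a factor; dividing leaves n²+27n+182.
The remaining quadratic factors as (n+13)(n+14).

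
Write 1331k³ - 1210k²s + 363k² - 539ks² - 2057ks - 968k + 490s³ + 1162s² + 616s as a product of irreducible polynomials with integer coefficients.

Group: 11k(121k² + 121k - 49s² - 77s) + (-10s - 8)(121k² + 121k - 49s² - 77s); both groups contain (121k² + 121k - 49s² - 77s), so (11k - 10s - 8) is a factor with cofactor 121k² + 121k - 49s² - 77s.
The cofactor groups again: 121k² + 121k - 49s² - 77s = 11k(11k - 7s) + (7s + 11)(11k - 7s); both groups contain (11k - 7s), giving (11k + 7s + 11)(11k - 7s).

(11k + 7s + 11)(11k - 10s - 8)(11k - 7s)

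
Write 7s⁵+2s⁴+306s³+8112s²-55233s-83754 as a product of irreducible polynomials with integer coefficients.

(7s+9)(s+11)(s-6)(s²-6s+141)

Testing divisors of the constant over divisors of the leading coefficient, s = -9/7 is a root, so (7s+9) is a factor; dividing leaves s⁴-s³+45s²+1101s-9306.
Next, s = 6 is a root, so (s-6) is a factor; dividing leaves s³+5s²+75s+1551.
Then s = -11 is a root, so (s+11) is a factor; dividing leaves s²-6s+141.
The quadratic s²-6s+141 has discriminant -528 < 0 and is irreducible over ℤ.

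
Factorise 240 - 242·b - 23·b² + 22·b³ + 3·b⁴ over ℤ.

Among the possible rational roots, b = 1 is a root, so (b - 1) divides it; the quotient is 3·b³ + 25·b² + 2·b - 240.
Continuing, b = 8/3 is a root, so (3·b - 8) is a factor; dividing leaves b² + 11·b + 30.
The remaining quadratic factors as (b + 6)(b + 5).

(3·b - 8)·(b + 5)·(b + 6)·(b - 1)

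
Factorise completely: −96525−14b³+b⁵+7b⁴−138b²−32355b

(b+15)(b+3)(b−13)(b²+2b+165)

Trying the rational-root candidates, b = 13 is a root, so (b−13) is a factor; dividing leaves b⁴+20b³+246b²+3060b+7425.
Then b = −15 is a root, giving the factor (b+15) and quotient b³+5b²+171b+495.
Next, b = −3 is a root, so (b+3) is a factor; dividing leaves b²+2b+165.
The quadratic b²+2b+165 has discriminant −656 < 0 and is irreducible over ℤ.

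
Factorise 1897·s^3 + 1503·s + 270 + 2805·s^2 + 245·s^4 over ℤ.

(5·s + 3)·(7·s + 3)·(7·s + 5)·(s + 6)

By the rational root theorem, s = −3/5 is a root, so (5·s + 3) divides it; the quotient is 49·s^3 + 350·s^2 + 351·s + 90.
Continuing, s = −3/7 is a root, so (7·s + 3) is a factor; dividing leaves 7·s^2 + 47·s + 30.
The remaining quadratic factors as (7·s + 5)(s + 6).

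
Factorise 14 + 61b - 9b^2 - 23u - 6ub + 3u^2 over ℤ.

Group: 3u(u + b - 7) + (-9b - 2)(u + b - 7); both groups contain (u + b - 7).

(3u - 9b - 2)(u + b - 7)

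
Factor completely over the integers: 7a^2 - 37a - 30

(7a + 5)(a - 6)

Need a pair with product 7·(-30) = -210 and sum -37: that's -42 and 5.
Split the middle term: 7a^2 - 42a + 5a - 30 = 7a(a - 6) + 5(a - 6).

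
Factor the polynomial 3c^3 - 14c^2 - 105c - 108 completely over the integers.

(3c + 4)(c + 3)(c - 9)

By the rational root theorem, c = -4/3 is a root, so (3c + 4) is a factor; dividing leaves c^2 - 6c - 27.
The remaining quadratic factors as (c - 9)(c + 3).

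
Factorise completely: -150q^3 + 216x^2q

Every term has a factor of 6q. Then 36x^2 - 25q^2 = (6x)² − (5q)².

6q(6x - 5q)(6x + 5q)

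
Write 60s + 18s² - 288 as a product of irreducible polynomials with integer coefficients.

6(3s - 8)(s + 6)

Pull out the common factor 6, then factor the remaining trinomial.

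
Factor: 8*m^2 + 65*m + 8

Need a pair with product 8·8 = 64 and sum 65: that's 64 and 1.
Split the middle term: 8*m^2 + 64*m + m + 8 = 8*m*(m + 8) + (m + 8).

(8*m + 1)*(m + 8)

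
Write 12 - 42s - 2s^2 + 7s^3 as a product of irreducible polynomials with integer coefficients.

Group as (7s^3 - 42s) + (-2s^2 + 12) = 7s(s^2 - 6) - 2(s^2 - 6).
Both groups share the factor (s^2 - 6).

(7s - 2)(s^2 - 6)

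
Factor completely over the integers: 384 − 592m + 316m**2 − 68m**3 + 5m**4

Among the possible rational roots, m = 2 is a root, so (m − 2) is a factor; dividing leaves 5m**3 − 58m**2 + 200m − 192.
Next, m = 6 is a root, so (m − 6) is a factor; dividing leaves 5m**2 − 28m + 32.
The remaining quadratic factors as (5m − 8)(m − 4).

(5m − 8)(m − 2)(m − 4)(m − 6)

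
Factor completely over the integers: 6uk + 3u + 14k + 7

Group as (6uk + 3u) + (14k + 7) = 3u(2k + 1) + 7(2k + 1).
Both groups share the factor (2k + 1).

(2k + 1)(3u + 7)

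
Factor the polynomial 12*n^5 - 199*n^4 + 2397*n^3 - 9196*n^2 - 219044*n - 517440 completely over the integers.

Among the possible rational roots, n = -11/3 is a root, so (3*n + 11) divides it; the quotient is 4*n^4 - 81*n^3 + 1096*n^2 - 7084*n - 47040.
Next, n = -15/4 is a root, giving the factor (4*n + 15) and quotient n^3 - 24*n^2 + 364*n - 3136.
Next, n = 14 is a root, giving the factor (n - 14) and quotient n^2 - 10*n + 224.
The quadratic n^2 - 10*n + 224 has discriminant -796 < 0 and is irreducible over ℤ.

(3*n + 11)*(4*n + 15)*(n - 14)*(n^2 - 10*n + 224)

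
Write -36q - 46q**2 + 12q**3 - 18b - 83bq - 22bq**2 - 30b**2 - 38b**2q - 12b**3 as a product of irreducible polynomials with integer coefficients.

-(2b + 3q + 2)(6b - 2q + 9)(b + 2q)

Group: b(-12b**2 - 14bq - 30b + 6q**2 - 23q - 18) + 2q(-12b**2 - 14bq - 30b + 6q**2 - 23q - 18); both groups contain (-12b**2 - 14bq - 30b + 6q**2 - 23q - 18), so (b + 2q) is a factor with cofactor -12b**2 - 14bq - 30b + 6q**2 - 23q - 18.
The cofactor groups again: -12b**2 - 14bq - 30b + 6q**2 - 23q - 18 = -2b(6b - 2q + 9) + (-3q - 2)(6b - 2q + 9); both groups contain (6b - 2q + 9), giving -(2b + 3q + 2)(6b - 2q + 9).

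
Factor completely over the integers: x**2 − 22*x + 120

(x − 10)*(x − 12)

Two integers with product 120 and sum −22 are −10 and −12.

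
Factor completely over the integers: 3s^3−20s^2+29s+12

By the rational root theorem, s = 4 is a root, so (s−4) is a factor; dividing leaves 3s^2−8s−3.
The remaining quadratic factors as (s−3)(3s+1).

(3s+1)(s−3)(s−4)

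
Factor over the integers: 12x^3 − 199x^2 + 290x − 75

By the rational root theorem, x = 5/4 is a root, so (4x − 5) is a factor; dividing leaves 3x^2 − 46x + 15.
The remaining quadratic factors as (3x − 1)(x − 15).

(3x − 1)(4x − 5)(x − 15)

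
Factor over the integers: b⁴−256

Write as (b²)² − (16)², then factor b²−16 once more.

(b+4)·(b−4)·(b²+16)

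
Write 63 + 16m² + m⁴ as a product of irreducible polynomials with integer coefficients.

Substitute u = m² to get a quadratic in u, then factor.
m² + 7 is irreducible over ℤ (always positive, so no real roots).
m² + 9 is irreducible over ℤ (sum of squares).

(m² + 7)(m² + 9)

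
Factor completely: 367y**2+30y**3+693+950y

(5y+7)(6y+11)(y+9)

Trying the rational-root candidates, y = −9 is a root, so (y+9) divides it; the quotient is 30y**2+97y+77.
The remaining quadratic factors as (5y+7)(6y+11).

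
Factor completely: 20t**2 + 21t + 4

(4t + 1)(5t + 4)

Need a pair with product 20·4 = 80 and sum 21: that's 16 and 5.
Split the middle term: 20t**2 + 16t + 5t + 4 = 4t(5t + 4) + (5t + 4).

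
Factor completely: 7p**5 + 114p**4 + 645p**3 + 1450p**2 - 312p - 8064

(7p - 12)(p + 6)(p + 7)(p**2 + 5p + 16)

Among the possible rational roots, p = -6 is a root, giving the factor (p + 6) and quotient 7p**4 + 72p**3 + 213p**2 + 172p - 1344.
Then p = -7 is a root, so (p + 7) is a factor; dividing leaves 7p**3 + 23p**2 + 52p - 192.
Continuing, p = 12/7 is a root, so (7p - 12) divides it; the quotient is p**2 + 5p + 16.
The quadratic p**2 + 5p + 16 has discriminant -39 < 0 and is irreducible over ℤ.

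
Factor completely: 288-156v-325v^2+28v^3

(4v-3)(7v+8)(v-12)

Testing divisors of the constant over divisors of the leading coefficient, v = 3/4 is a root, so (4v-3) is a factor; dividing leaves 7v^2-76v-96.
The remaining quadratic factors as (7v+8)(v-12).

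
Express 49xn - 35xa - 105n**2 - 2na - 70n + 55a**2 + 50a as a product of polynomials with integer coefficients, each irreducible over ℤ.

Group: 7x(7n - 5a) + (-15n - 11a - 10)(7n - 5a); both groups contain (7n - 5a).

(7x - 15n - 11a - 10)(7n - 5a)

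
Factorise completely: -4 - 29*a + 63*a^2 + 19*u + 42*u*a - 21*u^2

-(3*u - 9*a - 1)*(7*u + 7*a - 4)

Group: -3*u*(7*u + 7*a - 4) + (9*a + 1)*(7*u + 7*a - 4); both groups contain (7*u + 7*a - 4).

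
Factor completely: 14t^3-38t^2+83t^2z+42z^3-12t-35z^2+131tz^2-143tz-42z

(2t+7z)(7t+3z+2)(t+2z-3)

Group: 7t(2t^2+11tz-6t+14z^2-21z) + (3z+2)(2t^2+11tz-6t+14z^2-21z); both groups contain (2t^2+11tz-6t+14z^2-21z), so (7t+3z+2) is a factor with cofactor 2t^2+11tz-6t+14z^2-21z.
The cofactor groups again: 2t^2+11tz-6t+14z^2-21z = t(2t+7z) + (2z-3)(2t+7z); both groups contain (2t+7z), giving (t+2z-3)(2t+7z).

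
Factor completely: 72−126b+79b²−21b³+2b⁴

(2b−3)(b−2)(b−3)(b−4)

By the rational root theorem, b = 3/2 is a root, so (2b−3) is a factor; dividing leaves b³−9b²+26b−24.
Continuing, b = 3 is a root, so (b−3) is a factor; dividing leaves b²−6b+8.
The remaining quadratic factors as (b−4)(b−2).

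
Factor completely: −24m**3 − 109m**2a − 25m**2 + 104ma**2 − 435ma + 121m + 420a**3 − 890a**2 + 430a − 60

−(m − 2a + 3)(3m + 14a − 4)(8m + 15a − 5)

Group: 8m(−3m**2 − 8ma − 5m + 28a**2 − 50a + 12) + (15a − 5)(−3m**2 − 8ma − 5m + 28a**2 − 50a + 12); both groups contain (−3m**2 − 8ma − 5m + 28a**2 − 50a + 12), so (8m + 15a − 5) is a factor with cofactor −3m**2 − 8ma − 5m + 28a**2 − 50a + 12.
The cofactor groups again: −3m**2 − 8ma − 5m + 28a**2 − 50a + 12 = −m(3m + 14a − 4) + (2a − 3)(3m + 14a − 4); both groups contain (3m + 14a − 4), giving −(m − 2a + 3)(3m + 14a − 4).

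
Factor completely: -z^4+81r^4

(3r+z)(3r-z)(9r^2+z^2)

(3r)⁴ − (z)⁴ = ((3r)² − (z)²)((3r)² + (z)²); the first factor splits again, the second (9r^2+z^2) is irreducible.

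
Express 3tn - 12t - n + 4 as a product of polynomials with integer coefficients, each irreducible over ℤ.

(3t - 1)(n - 4)

Group as (3tn - 12t) + (-n + 4) = 3t(n - 4) - (n - 4).
Both groups share the factor (n - 4).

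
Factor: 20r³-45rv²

5r(2r+3v)(2r-3v)

Factor out 5r, leaving 4r²-9v², which is a difference of two squares.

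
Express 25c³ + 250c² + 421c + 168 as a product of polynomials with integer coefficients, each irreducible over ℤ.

Among the possible rational roots, c = −8 is a root, so (c + 8) is a factor; dividing leaves 25c² + 50c + 21.
The remaining quadratic factors as (5c + 7)(5c + 3).

(5c + 3)(5c + 7)(c + 8)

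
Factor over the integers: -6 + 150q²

Pull out the common factor 6; 25q² - 1 is a difference of squares.

6(5q + 1)(5q - 1)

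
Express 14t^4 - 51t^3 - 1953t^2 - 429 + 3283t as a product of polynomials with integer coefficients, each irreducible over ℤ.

Trying the rational-root candidates, t = -11 is a root, so (t + 11) divides it; the quotient is 14t^3 - 205t^2 + 302t - 39.
Continuing, t = 3/2 is a root, giving the factor (2t - 3) and quotient 7t^2 - 92t + 13.
The remaining quadratic factors as (7t - 1)(t - 13).

(2t - 3)(7t - 1)(t + 11)(t - 13)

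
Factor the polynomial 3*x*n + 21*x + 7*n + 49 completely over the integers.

(3*x + 7)*(n + 7)

Group as (3*x*n + 21*x) + (7*n + 49) = 3*x*(n + 7) + 7*(n + 7).
Both groups share the factor (n + 7).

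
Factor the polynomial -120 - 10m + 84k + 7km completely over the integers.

Group as (7km + 84k) + (-10m - 120) = 7k(m + 12) - 10(m + 12).
Both groups share the factor (m + 12).

(7k - 10)(m + 12)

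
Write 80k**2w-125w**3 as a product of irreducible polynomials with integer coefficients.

Pull out the common factor 5w; 16k**2-25w**2 is a difference of squares.

5w(4k+5w)(4k-5w)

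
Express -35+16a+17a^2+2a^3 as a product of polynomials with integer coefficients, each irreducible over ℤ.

Among the possible rational roots, a = -5/2 is a root, so (2a+5) is a factor; dividing leaves a^2+6a-7.
The remaining quadratic factors as (a+7)(a-1).

(2a+5)(a+7)(a-1)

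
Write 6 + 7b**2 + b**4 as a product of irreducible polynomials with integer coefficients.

Substitute u = b**2 to get a quadratic in u, then factor.
b**2 + 6 is irreducible over ℤ (always positive, so no real roots).
b**2 + 1 is irreducible over ℤ (sum of squares).

(b**2 + 1)(b**2 + 6)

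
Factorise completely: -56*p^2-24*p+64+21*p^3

Group as (21*p^3-24*p) + (-56*p^2+64) = 3*p*(7*p^2-8) - 8*(7*p^2-8).
Both groups share the factor (7*p^2-8).

(3*p-8)*(7*p^2-8)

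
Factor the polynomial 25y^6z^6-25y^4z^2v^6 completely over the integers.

25y^4z^2(yz^2-v^3)(yz^2+v^3)

Pull out the common factor 25y^4z^2, leaving y^2z^4-v^6.
Recognize a difference of squares with the parts yz^2 and v^3.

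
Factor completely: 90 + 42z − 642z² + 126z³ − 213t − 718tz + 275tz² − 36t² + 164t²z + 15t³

(15t + 14z − 6)(t + 9z + 3)(t + z − 5)

Group: 15t(t² + 10tz − 2t + 9z² − 42z − 15) + (14z − 6)(t² + 10tz − 2t + 9z² − 42z − 15); both groups contain (t² + 10tz − 2t + 9z² − 42z − 15), so (15t + 14z − 6) is a factor with cofactor t² + 10tz − 2t + 9z² − 42z − 15.
The cofactor groups again: t² + 10tz − 2t + 9z² − 42z − 15 = t(t + 9z + 3) + (z − 5)(t + 9z + 3); both groups contain (t + 9z + 3), giving (t + z − 5)(t + 9z + 3).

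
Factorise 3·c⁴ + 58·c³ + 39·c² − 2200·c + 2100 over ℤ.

(3·c − 14)·(c + 10)·(c + 15)·(c − 1)

Testing divisors of the constant over divisors of the leading coefficient, c = 1 is a root, giving the factor (c − 1) and quotient 3·c³ + 61·c² + 100·c − 2100.
Continuing, c = 14/3 is a root, so (3·c − 14) divides it; the quotient is c² + 25·c + 150.
The remaining quadratic factors as (c + 15)(c + 10).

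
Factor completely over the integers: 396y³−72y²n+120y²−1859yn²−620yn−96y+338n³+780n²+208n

(6y−13n)(11y−2n−4)(6y+13n+4)

Group: 6y(66y²+131yn+20y−26n²−60n−16) − 13n(66y²+131yn+20y−26n²−60n−16); both groups contain (66y²+131yn+20y−26n²−60n−16), so (6y−13n) is a factor with cofactor 66y²+131yn+20y−26n²−60n−16.
The cofactor groups again: 66y²+131yn+20y−26n²−60n−16 = 6y(11y−2n−4) + (13n+4)(11y−2n−4); both groups contain (11y−2n−4), giving (6y+13n+4)(11y−2n−4).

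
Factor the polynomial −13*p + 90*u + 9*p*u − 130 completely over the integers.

Group as (9*p*u − 13*p) + (90*u − 130) = p*(9*u − 13) + 10*(9*u − 13).
Both groups share the factor (9*u − 13).

(9*u − 13)*(p + 10)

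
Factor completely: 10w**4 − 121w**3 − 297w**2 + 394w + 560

Testing divisors of the constant over divisors of the leading coefficient, w = −5/2 is a root, so (2w + 5) is a factor; dividing leaves 5w**3 − 73w**2 + 34w + 112.
Next, w = 14 is a root, so (w − 14) is a factor; dividing leaves 5w**2 − 3w − 8.
The remaining quadratic factors as (w + 1)(5w − 8).

(2w + 5)(5w − 8)(w + 1)(w − 14)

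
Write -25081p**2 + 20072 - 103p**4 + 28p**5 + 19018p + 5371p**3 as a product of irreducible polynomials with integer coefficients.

(4p - 13)(7p + 4)(p - 2)(p**2 + p + 193)

Testing divisors of the constant over divisors of the leading coefficient, p = -4/7 is a root, so (7p + 4) is a factor; dividing leaves 4p**4 - 17p**3 + 777p**2 - 4027p + 5018.
Next, p = 13/4 is a root, giving the factor (4p - 13) and quotient p**3 - p**2 + 191p - 386.
Next, p = 2 is a root, so (p - 2) is a factor; dividing leaves p**2 + p + 193.
The quadratic p**2 + p + 193 has discriminant -771 < 0 and is irreducible over ℤ.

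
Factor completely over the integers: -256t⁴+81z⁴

(3z-4t)(3z+4t)(9z²+16t²)

Difference of squares twice: with A = 3z and B = 4t, A⁴ − B⁴ = (A² − B²)(A² + B²), and A² − B² factors again.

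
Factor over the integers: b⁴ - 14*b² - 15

Substitute u = b² to get a quadratic in u, then factor.
b² + 1 is irreducible over ℤ (sum of squares).
b² - 15 is irreducible over ℤ (15 is not a perfect square).

(b² + 1)*(b² - 15)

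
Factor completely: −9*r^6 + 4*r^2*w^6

−r^2*(3*r^2 + 2*w^3)*(3*r^2 − 2*w^3)

Factor out r^2 first: what remains is −9*r^4 + 4*w^6.
Recognize a difference of squares with the parts 2*w^3 and 3*r^2.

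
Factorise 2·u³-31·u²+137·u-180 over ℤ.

Trying the rational-root candidates, u = 5/2 is a root, so (2·u-5) is a factor; dividing leaves u²-13·u+36.
The remaining quadratic factors as (u-9)(u-4).

(2·u-5)·(u-4)·(u-9)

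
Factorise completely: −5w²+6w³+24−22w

(2w−3)(3w−4)(w+2)

By the rational root theorem, w = 3/2 is a root, so (2w−3) is a factor; dividing leaves 3w²+2w−8.
The remaining quadratic factors as (3w−4)(w+2).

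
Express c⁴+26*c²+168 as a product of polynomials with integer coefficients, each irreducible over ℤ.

(c²+12)*(c²+14)

Substitute u = c² to get a quadratic in u, then factor.
c²+14 is irreducible over ℤ (always positive, so no real roots).
c²+12 is irreducible over ℤ (always positive, so no real roots).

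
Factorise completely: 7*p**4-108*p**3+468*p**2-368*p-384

Among the possible rational roots, p = 8 is a root, so (p-8) divides it; the quotient is 7*p**3-52*p**2+52*p+48.
Then p = -4/7 is a root, giving the factor (7*p+4) and quotient p**2-8*p+12.
The remaining quadratic factors as (p-2)(p-6).

(7*p+4)*(p-2)*(p-6)*(p-8)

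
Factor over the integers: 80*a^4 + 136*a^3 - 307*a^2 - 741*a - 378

Among the possible rational roots, a = -7/4 is a root, so (4*a + 7) is a factor; dividing leaves 20*a^3 - a^2 - 75*a - 54.
Next, a = -1 is a root, so (a + 1) divides it; the quotient is 20*a^2 - 21*a - 54.
The remaining quadratic factors as (4*a - 9)(5*a + 6).

(4*a + 7)*(4*a - 9)*(5*a + 6)*(a + 1)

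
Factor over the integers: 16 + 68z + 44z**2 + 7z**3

Trying the rational-root candidates, z = −2 is a root, giving the factor (z + 2) and quotient 7z**2 + 30z + 8.
The remaining quadratic factors as (z + 4)(7z + 2).

(7z + 2)(z + 2)(z + 4)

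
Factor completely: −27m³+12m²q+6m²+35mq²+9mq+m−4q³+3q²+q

Group: m(−27m²+39mq+6m−4q²+3q+1) + q(−27m²+39mq+6m−4q²+3q+1); both groups contain (−27m²+39mq+6m−4q²+3q+1), so (m+q) is a factor with cofactor −27m²+39mq+6m−4q²+3q+1.
The cofactor groups again: −27m²+39mq+6m−4q²+3q+1 = −3m(9m−q+1) + (4q+1)(9m−q+1); both groups contain (9m−q+1), giving −(3m−4q−1)(9m−q+1).

−(3m−4q−1)(9m−q+1)(m+q)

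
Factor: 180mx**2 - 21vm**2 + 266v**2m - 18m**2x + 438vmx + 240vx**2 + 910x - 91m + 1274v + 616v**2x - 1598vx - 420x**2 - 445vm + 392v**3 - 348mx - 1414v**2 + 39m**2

(14v - m + 10x)(4v + 3m - 7)(7v + 6x - 13)

Group: 4v(98v**2 - 7vm + 154vx - 182v - 6mx + 13m + 60x**2 - 130x) + (3m - 7)(98v**2 - 7vm + 154vx - 182v - 6mx + 13m + 60x**2 - 130x); both groups contain (98v**2 - 7vm + 154vx - 182v - 6mx + 13m + 60x**2 - 130x), so (4v + 3m - 7) is a factor with cofactor 98v**2 - 7vm + 154vx - 182v - 6mx + 13m + 60x**2 - 130x.
The cofactor groups again: 98v**2 - 7vm + 154vx - 182v - 6mx + 13m + 60x**2 - 130x = 14v(7v + 6x - 13) + (-m + 10x)(7v + 6x - 13); both groups contain (7v + 6x - 13), giving (14v - m + 10x)(7v + 6x - 13).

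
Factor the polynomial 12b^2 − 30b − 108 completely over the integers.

6(2b − 9)(b + 2)

Pull out the common factor 6, then factor the remaining trinomial.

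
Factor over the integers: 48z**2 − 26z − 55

Need a pair with product 48·(−55) = −2640 and sum −26: that's 40 and −66.
Split the middle term: 48z**2 + 40z − 66z − 55 = 8z(6z + 5) − 11(6z + 5).

(6z + 5)(8z − 11)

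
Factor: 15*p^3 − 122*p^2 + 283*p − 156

(3*p − 13)*(5*p − 4)*(p − 3)

Among the possible rational roots, p = 3 is a root, so (p − 3) divides it; the quotient is 15*p^2 − 77*p + 52.
The remaining quadratic factors as (3*p − 13)(5*p − 4).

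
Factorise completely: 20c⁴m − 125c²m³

Factor out 5c²m, leaving 4c² − 25m², which is a difference of two squares.

5c²m(2c + 5m)(2c − 5m)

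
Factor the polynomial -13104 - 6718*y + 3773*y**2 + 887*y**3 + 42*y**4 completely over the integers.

Trying the rational-root candidates, y = -9/7 is a root, so (7*y + 9) divides it; the quotient is 6*y**3 + 119*y**2 + 386*y - 1456.
Then y = -14 is a root, so (y + 14) is a factor; dividing leaves 6*y**2 + 35*y - 104.
The remaining quadratic factors as (6*y - 13)(y + 8).

(6*y - 13)*(7*y + 9)*(y + 14)*(y + 8)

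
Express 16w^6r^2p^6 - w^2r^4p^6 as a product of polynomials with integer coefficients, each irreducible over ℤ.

Factor out w^2r^2p^6 first: what remains is 16w^4 - r^2.
Recognize a difference of squares with the parts 4w^2 and r.

p^6r^2w^2(4w^2 - r)(4w^2 + r)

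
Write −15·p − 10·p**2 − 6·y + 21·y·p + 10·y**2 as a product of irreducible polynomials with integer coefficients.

(5·y − 2·p − 3)·(2·y + 5·p)

Group: 5·y·(2·y + 5·p) + (−2·p − 3)·(2·y + 5·p); both groups contain (2·y + 5·p).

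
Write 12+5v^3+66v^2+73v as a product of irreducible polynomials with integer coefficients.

Trying the rational-root candidates, v = −1/5 is a root, so (5v+1) is a factor; dividing leaves v^2+13v+12.
The remaining quadratic factors as (v+1)(v+12).

(5v+1)(v+1)(v+12)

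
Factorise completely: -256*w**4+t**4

(t)⁴ − (4*w)⁴ = ((t)² − (4*w)²)((t)² + (4*w)²); the first factor splits again, the second (t**2+16*w**2) is irreducible.

(t+4*w)*(t-4*w)*(t**2+16*w**2)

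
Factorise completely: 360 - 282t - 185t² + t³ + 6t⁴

(6t - 5)(t + 3)(t + 4)(t - 6)

Testing divisors of the constant over divisors of the leading coefficient, t = -3 is a root, so (t + 3) divides it; the quotient is 6t³ - 17t² - 134t + 120.
Continuing, t = 5/6 is a root, so (6t - 5) is a factor; dividing leaves t² - 2t - 24.
The remaining quadratic factors as (t - 6)(t + 4).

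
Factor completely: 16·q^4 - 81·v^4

Write as (4·q^2)² − (9·v^2)², then factor 4·q^2 - 9·v^2 once more.

(2·q + 3·v)·(2·q - 3·v)·(4·q^2 + 9·v^2)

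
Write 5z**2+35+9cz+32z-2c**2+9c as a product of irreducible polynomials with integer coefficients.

-(2c+z+5)(c-5z-7)

Group: -c(2c+z+5) + (5z+7)(2c+z+5); both groups contain (2c+z+5).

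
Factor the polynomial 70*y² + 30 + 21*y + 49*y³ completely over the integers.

(7*y + 10)*(7*y² + 3)

Group as (49*y³ + 21*y) + (70*y² + 30) = 7*y*(7*y² + 3) + 10*(7*y² + 3).
Both groups share the factor (7*y² + 3).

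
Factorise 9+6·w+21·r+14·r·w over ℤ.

(2·w+3)·(7·r+3)

Group as (14·r·w+21·r) + (6·w+9) = 7·r·(2·w+3) + 3·(2·w+3).
Both groups share the factor (2·w+3).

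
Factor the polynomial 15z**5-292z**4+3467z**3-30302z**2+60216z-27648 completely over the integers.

Among the possible rational roots, z = 12 is a root, so (z-12) is a factor; dividing leaves 15z**4-112z**3+2123z**2-4826z+2304.
Next, z = 2/3 is a root, so (3z-2) is a factor; dividing leaves 5z**3-34z**2+685z-1152.
Then z = 9/5 is a root, so (5z-9) is a factor; dividing leaves z**2-5z+128.
The quadratic z**2-5z+128 has discriminant -487 < 0 and is irreducible over ℤ.

(3z-2)(5z-9)(z-12)(z**2-5z+128)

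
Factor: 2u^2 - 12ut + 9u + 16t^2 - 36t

(2u - 4t + 9)(u - 4t)

Group: 2u(u - 4t) + (-4t + 9)(u - 4t); both groups contain (u - 4t).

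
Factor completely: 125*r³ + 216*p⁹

(5*r + 6*p³)*(25*r² − 30*r*p³ + 36*p⁶)

Recognize a sum of cubes with the parts 5*r and 6*p³.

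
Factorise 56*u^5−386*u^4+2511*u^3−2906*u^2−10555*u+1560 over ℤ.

(2*u+3)*(4*u−13)*(7*u−1)*(u^2−5*u+40)

By the rational root theorem, u = 1/7 is a root, so (7*u−1) is a factor; dividing leaves 8*u^4−54*u^3+351*u^2−365*u−1560.
Continuing, u = −3/2 is a root, so (2*u+3) divides it; the quotient is 4*u^3−33*u^2+225*u−520.
Next, u = 13/4 is a root, giving the factor (4*u−13) and quotient u^2−5*u+40.
The quadratic u^2−5*u+40 has discriminant −135 < 0 and is irreducible over ℤ.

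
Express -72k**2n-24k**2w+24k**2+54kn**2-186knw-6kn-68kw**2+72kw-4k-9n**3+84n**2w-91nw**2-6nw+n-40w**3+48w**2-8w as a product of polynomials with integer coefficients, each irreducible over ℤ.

-(3n+w-1)(4k-n+8w)(6k-3n+5w-1)

Group: 4k(-18kn-6kw+6k+9n**2-12nw-5w**2+6w-1) + (-n+8w)(-18kn-6kw+6k+9n**2-12nw-5w**2+6w-1); both groups contain (-18kn-6kw+6k+9n**2-12nw-5w**2+6w-1), so (4k-n+8w) is a factor with cofactor -18kn-6kw+6k+9n**2-12nw-5w**2+6w-1.
The cofactor groups again: -18kn-6kw+6k+9n**2-12nw-5w**2+6w-1 = -6k(3n+w-1) + (3n-5w+1)(3n+w-1); both groups contain (3n+w-1), giving -(6k-3n+5w-1)(3n+w-1).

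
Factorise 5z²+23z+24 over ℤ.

Need a pair with product 5·24 = 120 and sum 23: that's 8 and 15.
Split the middle term: 5z²+8z + 15z+24 = z(5z+8) + 3(5z+8).

(5z+8)(z+3)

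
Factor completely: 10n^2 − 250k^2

10(n − 5k)(n + 5k)

Every term has a factor of 10. Then n^2 − 25k^2 = (n)² − (5k)².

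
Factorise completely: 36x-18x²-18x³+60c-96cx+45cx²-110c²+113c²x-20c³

-(4c-x-2)(5c+3x)(c-6x+6)

Group: 5c(-4c²+25cx-22c-6x²-6x+12) + 3x(-4c²+25cx-22c-6x²-6x+12); both groups contain (-4c²+25cx-22c-6x²-6x+12), so (5c+3x) is a factor with cofactor -4c²+25cx-22c-6x²-6x+12.
The cofactor groups again: -4c²+25cx-22c-6x²-6x+12 = -4c(c-6x+6) + (x+2)(c-6x+6); both groups contain (c-6x+6), giving -(4c-x-2)(c-6x+6).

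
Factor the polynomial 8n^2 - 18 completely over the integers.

Factor out 2, leaving 4n^2 - 9, which is a difference of two squares.

2(2n + 3)(2n - 3)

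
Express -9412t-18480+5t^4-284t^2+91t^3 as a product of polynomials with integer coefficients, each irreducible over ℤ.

Trying the rational-root candidates, t = 10 is a root, so (t-10) is a factor; dividing leaves 5t^3+141t^2+1126t+1848.
Continuing, t = -12 is a root, so (t+12) divides it; the quotient is 5t^2+81t+154.
The remaining quadratic factors as (t+14)(5t+11).

(5t+11)(t+12)(t+14)(t-10)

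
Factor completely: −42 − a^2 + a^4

Substitute u = a^2 to get a quadratic in u, then factor.
a^2 − 7 is irreducible over ℤ (7 is not a perfect square).
a^2 + 6 is irreducible over ℤ (always positive, so no real roots).

(a^2 + 6)(a^2 − 7)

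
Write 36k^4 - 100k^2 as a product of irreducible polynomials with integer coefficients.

4k^2(3k + 5)(3k - 5)

Every term has a factor of 4k^2. Then 9k^2 - 25 = (3k)² − (5)².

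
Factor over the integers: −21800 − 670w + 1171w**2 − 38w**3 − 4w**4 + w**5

(w + 10)(w + 4)(w − 5)(w**2 − 13w + 109)

By the rational root theorem, w = −10 is a root, giving the factor (w + 10) and quotient w**4 − 14w**3 + 102w**2 + 151w − 2180.
Then w = 5 is a root, so (w − 5) is a factor; dividing leaves w**3 − 9w**2 + 57w + 436.
Next, w = −4 is a root, so (w + 4) divides it; the quotient is w**2 − 13w + 109.
The quadratic w**2 − 13w + 109 has discriminant −267 < 0 and is irreducible over ℤ.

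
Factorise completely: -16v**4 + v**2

Pull out the common factor v**2, leaving -16v**2 + 1.
Recognize a difference of squares with the parts 1 and 4v.

-v**2(4v + 1)(4v - 1)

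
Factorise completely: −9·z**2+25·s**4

−(3·z−5·s**2)·(3·z+5·s**2)

Recognize a difference of squares with the parts 5·s**2 and 3·z.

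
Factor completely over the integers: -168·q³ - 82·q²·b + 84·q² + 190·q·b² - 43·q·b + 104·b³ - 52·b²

Group: 7·q·(-24·q² + 2·q·b + 12·q + 26·b² - 13·b) + 4·b·(-24·q² + 2·q·b + 12·q + 26·b² - 13·b); both groups contain (-24·q² + 2·q·b + 12·q + 26·b² - 13·b), so (7·q + 4·b) is a factor with cofactor -24·q² + 2·q·b + 12·q + 26·b² - 13·b.
The cofactor groups again: -24·q² + 2·q·b + 12·q + 26·b² - 13·b = -2·q·(12·q - 13·b) + (-2·b + 1)·(12·q - 13·b); both groups contain (12·q - 13·b), giving -(2·q + 2·b - 1)·(12·q - 13·b).

-(12·q - 13·b)·(2·q + 2·b - 1)·(7·q + 4·b)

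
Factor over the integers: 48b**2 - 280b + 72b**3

8b(3b + 7)(3b - 5)

Pull out the common factor 8b, then factor the remaining trinomial.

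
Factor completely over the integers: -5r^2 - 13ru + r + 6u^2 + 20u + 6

Group: -5r(r + 3u + 1) + (2u + 6)(r + 3u + 1); both groups contain (r + 3u + 1).

-(5r - 2u - 6)(r + 3u + 1)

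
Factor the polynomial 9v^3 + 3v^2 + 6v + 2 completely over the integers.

(3v + 1)(3v^2 + 2)

Group as (9v^3 + 6v) + (3v^2 + 2) = 3v(3v^2 + 2) + (3v^2 + 2).
Both groups share the factor (3v^2 + 2).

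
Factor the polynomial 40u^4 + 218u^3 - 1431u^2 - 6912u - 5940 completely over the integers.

(2u + 15)(4u + 11)(5u + 6)(u - 6)

Trying the rational-root candidates, u = -11/4 is a root, so (4u + 11) divides it; the quotient is 10u^3 + 27u^2 - 432u - 540.
Next, u = -6/5 is a root, so (5u + 6) divides it; the quotient is 2u^2 + 3u - 90.
The remaining quadratic factors as (2u + 15)(u - 6).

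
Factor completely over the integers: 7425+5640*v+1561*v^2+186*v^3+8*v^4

(2*v+11)*(4*v+15)*(v+5)*(v+9)

Testing divisors of the constant over divisors of the leading coefficient, v = −11/2 is a root, so (2*v+11) divides it; the quotient is 4*v^3+71*v^2+390*v+675.
Next, v = −9 is a root, giving the factor (v+9) and quotient 4*v^2+35*v+75.
The remaining quadratic factors as (4*v+15)(v+5).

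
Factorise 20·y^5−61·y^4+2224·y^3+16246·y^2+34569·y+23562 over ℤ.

(4·y+7)·(5·y+11)·(y+2)·(y^2−9·y+153)

Testing divisors of the constant over divisors of the leading coefficient, y = −11/5 is a root, so (5·y+11) is a factor; dividing leaves 4·y^4−21·y^3+491·y^2+2169·y+2142.
Then y = −7/4 is a root, giving the factor (4·y+7) and quotient y^3−7·y^2+135·y+306.
Continuing, y = −2 is a root, so (y+2) is a factor; dividing leaves y^2−9·y+153.
The quadratic y^2−9·y+153 has discriminant −531 < 0 and is irreducible over ℤ.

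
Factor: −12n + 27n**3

Factor out 3n, leaving 9n**2 − 4, which is a difference of two squares.

3n(3n + 2)(3n − 2)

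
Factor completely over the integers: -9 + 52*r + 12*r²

(2*r + 9)*(6*r - 1)

Need a pair with product 12·(-9) = -108 and sum 52: that's 54 and -2.
Split the middle term: 12*r² + 54*r - 2*r - 9 = 6*r*(2*r + 9) - (2*r + 9).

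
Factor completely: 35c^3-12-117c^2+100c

(5c-6)(7c-1)(c-2)

Testing divisors of the constant over divisors of the leading coefficient, c = 2 is a root, giving the factor (c-2) and quotient 35c^2-47c+6.
The remaining quadratic factors as (5c-6)(7c-1).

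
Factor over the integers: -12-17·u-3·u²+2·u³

Trying the rational-root candidates, u = -1 is a root, so (u+1) is a factor; dividing leaves 2·u²-5·u-12.
The remaining quadratic factors as (u-4)(2·u+3).

(2·u+3)·(u+1)·(u-4)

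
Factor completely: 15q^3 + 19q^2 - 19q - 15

(3q + 5)(5q + 3)(q - 1)

Trying the rational-root candidates, q = -3/5 is a root, so (5q + 3) divides it; the quotient is 3q^2 + 2q - 5.
The remaining quadratic factors as (q - 1)(3q + 5).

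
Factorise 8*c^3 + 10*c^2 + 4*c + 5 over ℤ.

(4*c + 5)*(2*c^2 + 1)

Group as (8*c^3 + 4*c) + (10*c^2 + 5) = 4*c*(2*c^2 + 1) + 5*(2*c^2 + 1).
Both groups share the factor (2*c^2 + 1).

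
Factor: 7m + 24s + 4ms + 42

Group as (4ms + 7m) + (24s + 42) = m(4s + 7) + 6(4s + 7).
Both groups share the factor (4s + 7).

(4s + 7)(m + 6)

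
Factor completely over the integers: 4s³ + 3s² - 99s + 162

(4s - 9)(s + 6)(s - 3)

By the rational root theorem, s = 9/4 is a root, giving the factor (4s - 9) and quotient s² + 3s - 18.
The remaining quadratic factors as (s + 6)(s - 3).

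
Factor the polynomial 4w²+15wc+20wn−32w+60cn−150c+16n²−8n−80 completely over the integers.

Group: 4w(w+4n−10) + (15c+4n+8)(w+4n−10); both groups contain (w+4n−10).

(4w+15c+4n+8)(w+4n−10)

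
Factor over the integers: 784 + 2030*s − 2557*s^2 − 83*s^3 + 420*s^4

(3*s + 8)*(4*s − 7)*(5*s − 7)*(7*s + 2)

Among the possible rational roots, s = −8/3 is a root, so (3*s + 8) is a factor; dividing leaves 140*s^3 − 401*s^2 + 217*s + 98.
Continuing, s = −2/7 is a root, so (7*s + 2) divides it; the quotient is 20*s^2 − 63*s + 49.
The remaining quadratic factors as (4*s − 7)(5*s − 7).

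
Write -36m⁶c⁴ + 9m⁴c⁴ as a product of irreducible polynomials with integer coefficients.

-9c⁴m⁴(2m + 1)(2m - 1)

Pull out the common factor 9m⁴c⁴, leaving -4m² + 1.
Recognize a difference of squares with the parts 1 and 2m.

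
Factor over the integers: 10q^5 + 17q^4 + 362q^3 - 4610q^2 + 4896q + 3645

By the rational root theorem, q = 5 is a root, giving the factor (q - 5) and quotient 10q^4 + 67q^3 + 697q^2 - 1125q - 729.
Next, q = 9/5 is a root, so (5q - 9) is a factor; dividing leaves 2q^3 + 17q^2 + 170q + 81.
Then q = -1/2 is a root, so (2q + 1) divides it; the quotient is q^2 + 8q + 81.
The quadratic q^2 + 8q + 81 has discriminant -260 < 0 and is irreducible over ℤ.

(2q + 1)(5q - 9)(q - 5)(q^2 + 8q + 81)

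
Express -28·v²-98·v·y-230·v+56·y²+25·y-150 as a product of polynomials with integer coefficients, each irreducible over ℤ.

Group: -14·v·(2·v+8·y+15) + (7·y-10)·(2·v+8·y+15); both groups contain (2·v+8·y+15).

-(14·v-7·y+10)·(2·v+8·y+15)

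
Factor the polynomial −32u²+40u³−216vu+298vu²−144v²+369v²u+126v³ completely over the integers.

(7v+10u−8)(3v+4u)(6v+u)

Group: 6v(21v²+58vu−24v+40u²−32u) + u(21v²+58vu−24v+40u²−32u); both groups contain (21v²+58vu−24v+40u²−32u), so (6v+u) is a factor with cofactor 21v²+58vu−24v+40u²−32u.
The cofactor groups again: 21v²+58vu−24v+40u²−32u = 7v(3v+4u) + (10u−8)(3v+4u); both groups contain (3v+4u), giving (7v+10u−8)(3v+4u).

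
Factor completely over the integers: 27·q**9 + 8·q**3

Every term has a factor of q**3; factoring it out leaves 27·q**6 + 8.
Recognize a sum of cubes with the parts 2 and 3·q**2.

q**3·(3·q**2 + 2)·(9·q**4 - 6·q**2 + 4)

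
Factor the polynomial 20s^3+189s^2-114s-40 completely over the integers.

(4s+1)(5s-4)(s+10)

Trying the rational-root candidates, s = -10 is a root, giving the factor (s+10) and quotient 20s^2-11s-4.
The remaining quadratic factors as (5s-4)(4s+1).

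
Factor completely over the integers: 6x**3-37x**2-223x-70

(2x+7)(3x+1)(x-10)

Trying the rational-root candidates, x = 10 is a root, so (x-10) is a factor; dividing leaves 6x**2+23x+7.
The remaining quadratic factors as (2x+7)(3x+1).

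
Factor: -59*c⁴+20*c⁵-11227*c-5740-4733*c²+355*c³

(4*c+5)*(5*c+4)*(c-7)*(c²+2*c+41)

Among the possible rational roots, c = -5/4 is a root, so (4*c+5) is a factor; dividing leaves 5*c⁴-21*c³+115*c²-1327*c-1148.
Then c = -4/5 is a root, so (5*c+4) divides it; the quotient is c³-5*c²+27*c-287.
Continuing, c = 7 is a root, so (c-7) is a factor; dividing leaves c²+2*c+41.
The quadratic c²+2*c+41 has discriminant -160 < 0 and is irreducible over ℤ.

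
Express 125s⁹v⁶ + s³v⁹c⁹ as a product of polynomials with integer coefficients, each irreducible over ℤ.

Factor out s³v⁶ first: what remains is 125s⁶ + v³c⁹.
Recognize a sum of cubes with the parts vc³ and 5s².

s³v⁶(5s² + vc³)(25s⁴ - 5s²vc³ + v²c⁶)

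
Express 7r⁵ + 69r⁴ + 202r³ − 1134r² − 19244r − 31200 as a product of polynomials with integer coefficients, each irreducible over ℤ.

(7r + 13)(r + 8)(r − 6)(r² + 6r + 50)

Among the possible rational roots, r = −8 is a root, so (r + 8) divides it; the quotient is 7r⁴ + 13r³ + 98r² − 1918r − 3900.
Next, r = −13/7 is a root, giving the factor (7r + 13) and quotient r³ + 14r − 300.
Then r = 6 is a root, so (r − 6) divides it; the quotient is r² + 6r + 50.
The quadratic r² + 6r + 50 has discriminant −164 < 0 and is irreducible over ℤ.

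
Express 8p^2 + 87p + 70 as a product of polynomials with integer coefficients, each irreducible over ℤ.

Need a pair with product 8·70 = 560 and sum 87: that's 7 and 80.
Split the middle term: 8p^2 + 7p + 80p + 70 = p(8p + 7) + 10(8p + 7).

(8p + 7)(p + 10)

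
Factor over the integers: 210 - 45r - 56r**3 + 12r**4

(3r - 14)(4r**3 - 15)

Group as (12r**4 - 45r) + (-56r**3 + 210) = 3r(4r**3 - 15) - 14(4r**3 - 15).
Both groups share the factor (4r**3 - 15).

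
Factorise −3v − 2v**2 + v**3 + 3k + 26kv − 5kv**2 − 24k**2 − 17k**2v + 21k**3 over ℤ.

Group: 7k(3k**2 − 2kv − 3k − v**2 + 3v) + (−v − 1)(3k**2 − 2kv − 3k − v**2 + 3v); both groups contain (3k**2 − 2kv − 3k − v**2 + 3v), so (7k − v − 1) is a factor with cofactor 3k**2 − 2kv − 3k − v**2 + 3v.
The cofactor groups again: 3k**2 − 2kv − 3k − v**2 + 3v = 3k(k − v) + (v − 3)(k − v); both groups contain (k − v), giving (3k + v − 3)(k − v).

(3k + v − 3)(7k − v − 1)(k − v)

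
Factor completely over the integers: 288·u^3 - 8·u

Every term has a factor of 8·u. Then 36·u^2 - 1 = (6·u)² − (1)².

8·u·(6·u + 1)·(6·u - 1)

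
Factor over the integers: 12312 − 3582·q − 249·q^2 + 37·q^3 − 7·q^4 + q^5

(q + 6)·(q − 3)·(q − 9)·(q^2 − q + 76)

Among the possible rational roots, q = 9 is a root, so (q − 9) divides it; the quotient is q^4 + 2·q^3 + 55·q^2 + 246·q − 1368.
Next, q = 3 is a root, so (q − 3) divides it; the quotient is q^3 + 5·q^2 + 70·q + 456.
Continuing, q = −6 is a root, so (q + 6) divides it; the quotient is q^2 − q + 76.
The quadratic q^2 − q + 76 has discriminant −303 < 0 and is irreducible over ℤ.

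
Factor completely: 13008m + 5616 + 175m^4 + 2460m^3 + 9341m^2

By the rational root theorem, m = -12/5 is a root, so (5m + 12) is a factor; dividing leaves 35m^3 + 408m^2 + 889m + 468.
Then m = -9 is a root, so (m + 9) divides it; the quotient is 35m^2 + 93m + 52.
The remaining quadratic factors as (5m + 4)(7m + 13).

(5m + 12)(5m + 4)(7m + 13)(m + 9)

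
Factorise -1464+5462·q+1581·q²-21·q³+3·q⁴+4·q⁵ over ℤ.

Testing divisors of the constant over divisors of the leading coefficient, q = 1/4 is a root, giving the factor (4·q-1) and quotient q⁴+q³-5·q²+394·q+1464.
Then q = -6 is a root, so (q+6) divides it; the quotient is q³-5·q²+25·q+244.
Next, q = -4 is a root, so (q+4) is a factor; dividing leaves q²-9·q+61.
The quadratic q²-9·q+61 has discriminant -163 < 0 and is irreducible over ℤ.

(4·q-1)·(q+4)·(q+6)·(q²-9·q+61)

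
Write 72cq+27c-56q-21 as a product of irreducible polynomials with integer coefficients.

(8q+3)(9c-7)

Group as (72cq+27c) + (-56q-21) = 9c(8q+3) - 7(8q+3).
Both groups share the factor (8q+3).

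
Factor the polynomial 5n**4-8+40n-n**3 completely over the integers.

Group as (5n**4+40n) + (-n**3-8) = 5n(n**3+8) - (n**3+8).
Both groups share the factor (n**3+8).

(5n-1)(n+2)(n**2-2n+4)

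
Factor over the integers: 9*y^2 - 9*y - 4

(3*y + 1)*(3*y - 4)

Need a pair with product 9·(-4) = -36 and sum -9: that's 3 and -12.
Split the middle term: 9*y^2 + 3*y - 12*y - 4 = 3*y*(3*y + 1) - 4*(3*y + 1).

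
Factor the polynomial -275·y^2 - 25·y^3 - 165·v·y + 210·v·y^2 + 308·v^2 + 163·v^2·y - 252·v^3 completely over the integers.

-(4·v - 5·y)·(7·v + 5·y)·(9·v - y - 11)

Group: 7·v·(-36·v^2 + 49·v·y + 44·v - 5·y^2 - 55·y) + 5·y·(-36·v^2 + 49·v·y + 44·v - 5·y^2 - 55·y); both groups contain (-36·v^2 + 49·v·y + 44·v - 5·y^2 - 55·y), so (7·v + 5·y) is a factor with cofactor -36·v^2 + 49·v·y + 44·v - 5·y^2 - 55·y.
The cofactor groups again: -36·v^2 + 49·v·y + 44·v - 5·y^2 - 55·y = -4·v·(9·v - y - 11) + 5·y·(9·v - y - 11); both groups contain (9·v - y - 11), giving -(4·v - 5·y)·(9·v - y - 11).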